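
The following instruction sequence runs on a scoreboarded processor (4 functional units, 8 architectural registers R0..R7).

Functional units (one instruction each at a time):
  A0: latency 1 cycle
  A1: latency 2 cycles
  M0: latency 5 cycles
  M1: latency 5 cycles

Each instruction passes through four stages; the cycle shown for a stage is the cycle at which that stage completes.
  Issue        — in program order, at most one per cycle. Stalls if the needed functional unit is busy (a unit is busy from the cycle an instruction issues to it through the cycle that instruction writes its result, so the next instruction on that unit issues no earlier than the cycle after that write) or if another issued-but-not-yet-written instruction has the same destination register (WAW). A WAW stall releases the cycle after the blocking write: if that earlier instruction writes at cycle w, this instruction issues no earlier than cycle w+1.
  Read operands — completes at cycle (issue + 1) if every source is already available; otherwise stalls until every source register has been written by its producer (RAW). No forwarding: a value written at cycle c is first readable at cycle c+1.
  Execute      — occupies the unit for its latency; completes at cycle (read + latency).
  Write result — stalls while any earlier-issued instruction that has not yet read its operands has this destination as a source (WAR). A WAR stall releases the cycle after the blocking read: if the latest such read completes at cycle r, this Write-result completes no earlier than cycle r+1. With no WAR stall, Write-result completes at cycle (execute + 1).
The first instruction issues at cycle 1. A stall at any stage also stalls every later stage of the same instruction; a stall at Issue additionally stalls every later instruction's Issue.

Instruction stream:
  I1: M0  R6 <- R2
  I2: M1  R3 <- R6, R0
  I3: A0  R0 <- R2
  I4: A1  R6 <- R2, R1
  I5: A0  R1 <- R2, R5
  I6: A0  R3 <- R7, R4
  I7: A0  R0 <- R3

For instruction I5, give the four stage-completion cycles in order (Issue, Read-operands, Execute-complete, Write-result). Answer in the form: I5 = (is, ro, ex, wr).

1) issue 1, read 2, done 7, write 8
2) issue 2, read 9, done 14, write 15  <RAW R6: wait I1 write@8>
3) issue 3, read 4, done 5, write 10  <WAR R0: wait I2 read@9>
4) issue 9, read 10, done 12, write 13  <WAW R6: wait I1 write@8>
5) issue 11, read 12, done 13, write 14  <struct: A0 busy until I3 writes@10>
6) issue 16, read 17, done 18, write 19  <WAW R3: wait I2 write@15>
7) issue 20, read 21, done 22, write 23  <struct: A0 busy until I6 writes@19>

I5 = (11, 12, 13, 14)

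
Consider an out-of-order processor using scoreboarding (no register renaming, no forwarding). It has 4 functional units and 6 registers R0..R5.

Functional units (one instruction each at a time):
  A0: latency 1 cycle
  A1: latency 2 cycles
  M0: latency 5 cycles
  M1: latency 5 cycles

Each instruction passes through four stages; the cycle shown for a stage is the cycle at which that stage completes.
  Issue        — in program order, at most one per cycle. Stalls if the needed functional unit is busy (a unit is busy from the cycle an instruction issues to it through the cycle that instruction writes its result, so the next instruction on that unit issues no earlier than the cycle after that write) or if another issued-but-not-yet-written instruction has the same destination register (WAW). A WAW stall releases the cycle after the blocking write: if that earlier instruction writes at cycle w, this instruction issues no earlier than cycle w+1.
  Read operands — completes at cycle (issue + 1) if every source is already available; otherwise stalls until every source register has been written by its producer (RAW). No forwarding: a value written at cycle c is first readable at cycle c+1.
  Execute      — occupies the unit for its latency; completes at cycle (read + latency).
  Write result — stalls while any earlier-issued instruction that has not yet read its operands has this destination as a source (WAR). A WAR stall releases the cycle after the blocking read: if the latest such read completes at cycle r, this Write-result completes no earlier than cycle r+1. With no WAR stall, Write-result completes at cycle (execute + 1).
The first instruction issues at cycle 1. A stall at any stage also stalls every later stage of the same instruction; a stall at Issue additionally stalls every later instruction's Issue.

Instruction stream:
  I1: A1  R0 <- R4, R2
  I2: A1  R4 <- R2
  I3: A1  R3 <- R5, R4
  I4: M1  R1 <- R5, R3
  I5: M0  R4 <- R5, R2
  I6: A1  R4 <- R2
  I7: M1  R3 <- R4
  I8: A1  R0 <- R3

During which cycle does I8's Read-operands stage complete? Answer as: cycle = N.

cycle = 33

c1: I1→A1
c2: I1 RO
c4: I1 EX
c5: I1 WR R0
c6: I2→A1
c7: I2 RO
c9: I2 EX
c10: I2 WR R4
c11: I3→A1
c12: I3 RO, I4→M1
c13: I5→M0
c14: I3 EX, I5 RO
c15: I3 WR R3
c16: I4 RO
c19: I5 EX
c20: I5 WR R4
c21: I4 EX, I6→A1
c22: I4 WR R1, I6 RO
c23: I7→M1
c24: I6 EX
c25: I6 WR R4
c26: I7 RO, I8→A1
c31: I7 EX
c32: I7 WR R3
c33: I8 RO
c35: I8 EX
c36: I8 WR R0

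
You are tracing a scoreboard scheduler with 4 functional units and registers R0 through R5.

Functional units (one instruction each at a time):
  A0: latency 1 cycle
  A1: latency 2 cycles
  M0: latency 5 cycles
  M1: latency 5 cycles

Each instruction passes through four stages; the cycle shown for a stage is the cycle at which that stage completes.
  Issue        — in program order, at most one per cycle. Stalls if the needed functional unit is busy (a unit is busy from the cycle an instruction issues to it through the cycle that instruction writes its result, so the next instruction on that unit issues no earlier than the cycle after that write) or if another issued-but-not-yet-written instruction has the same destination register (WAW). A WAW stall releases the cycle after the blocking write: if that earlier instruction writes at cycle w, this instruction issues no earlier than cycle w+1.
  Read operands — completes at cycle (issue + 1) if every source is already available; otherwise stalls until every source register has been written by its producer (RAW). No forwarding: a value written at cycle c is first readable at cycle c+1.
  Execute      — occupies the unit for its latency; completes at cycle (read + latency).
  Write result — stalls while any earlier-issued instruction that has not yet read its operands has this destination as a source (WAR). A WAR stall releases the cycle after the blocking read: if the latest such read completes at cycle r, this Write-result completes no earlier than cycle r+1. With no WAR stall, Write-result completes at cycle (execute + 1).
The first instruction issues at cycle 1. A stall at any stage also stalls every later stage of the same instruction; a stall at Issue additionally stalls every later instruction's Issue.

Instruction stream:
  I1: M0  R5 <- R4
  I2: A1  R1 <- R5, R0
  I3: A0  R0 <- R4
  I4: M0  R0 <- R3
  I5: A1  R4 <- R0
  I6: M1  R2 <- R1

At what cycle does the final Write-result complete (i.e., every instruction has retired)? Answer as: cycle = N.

cycle 1: issue I1 (M0)
cycle 2: I1 read-ops, issue I2 (A1)
cycle 3: issue I3 (A0)
cycle 4: I3 read-ops
cycle 5: I3 finished on A0
cycle 7: I1 finished on M0
cycle 8: I1→R5
cycle 9: I2 read-ops
cycle 10: I3→R0
cycle 11: I2 finished on A1, issue I4 (M0)
cycle 12: I2→R1, I4 read-ops
cycle 13: issue I5 (A1)
cycle 14: issue I6 (M1)
cycle 15: I6 read-ops
cycle 17: I4 finished on M0
cycle 18: I4→R0
cycle 19: I5 read-ops
cycle 20: I6 finished on M1
cycle 21: I5 finished on A1, I6→R2
cycle 22: I5→R4

cycle = 22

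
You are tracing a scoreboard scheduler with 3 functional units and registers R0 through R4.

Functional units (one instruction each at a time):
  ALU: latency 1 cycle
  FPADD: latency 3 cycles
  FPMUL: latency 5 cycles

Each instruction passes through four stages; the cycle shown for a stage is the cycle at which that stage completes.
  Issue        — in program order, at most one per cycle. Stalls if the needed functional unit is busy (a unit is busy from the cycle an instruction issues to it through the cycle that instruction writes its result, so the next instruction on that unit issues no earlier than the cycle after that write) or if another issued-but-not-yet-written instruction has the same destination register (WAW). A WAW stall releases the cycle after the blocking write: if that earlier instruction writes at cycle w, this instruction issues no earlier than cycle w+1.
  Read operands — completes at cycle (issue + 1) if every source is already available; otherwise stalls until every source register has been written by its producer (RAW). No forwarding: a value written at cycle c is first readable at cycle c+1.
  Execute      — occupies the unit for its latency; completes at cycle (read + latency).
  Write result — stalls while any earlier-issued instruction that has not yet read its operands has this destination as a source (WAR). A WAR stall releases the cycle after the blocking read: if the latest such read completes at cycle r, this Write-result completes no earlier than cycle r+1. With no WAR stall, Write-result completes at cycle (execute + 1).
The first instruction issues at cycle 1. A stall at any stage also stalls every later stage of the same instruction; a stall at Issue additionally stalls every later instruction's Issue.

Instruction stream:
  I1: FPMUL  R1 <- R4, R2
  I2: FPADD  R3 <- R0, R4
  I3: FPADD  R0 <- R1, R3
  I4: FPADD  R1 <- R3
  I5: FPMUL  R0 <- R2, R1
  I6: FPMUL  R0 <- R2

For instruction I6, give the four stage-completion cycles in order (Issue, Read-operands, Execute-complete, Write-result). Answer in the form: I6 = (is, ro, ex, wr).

I6 = (27, 28, 33, 34)

c1: I1→FPMUL
c2: I1 RO; I2→FPADD
c3: I2 RO
c6: I2 EX
c7: I1 EX; I2 WR R3
c8: I1 WR R1; I3→FPADD
c9: I3 RO
c12: I3 EX
c13: I3 WR R0
c14: I4→FPADD
c15: I4 RO; I5→FPMUL
c18: I4 EX
c19: I4 WR R1
c20: I5 RO
c25: I5 EX
c26: I5 WR R0
c27: I6→FPMUL
c28: I6 RO
c33: I6 EX
c34: I6 WR R0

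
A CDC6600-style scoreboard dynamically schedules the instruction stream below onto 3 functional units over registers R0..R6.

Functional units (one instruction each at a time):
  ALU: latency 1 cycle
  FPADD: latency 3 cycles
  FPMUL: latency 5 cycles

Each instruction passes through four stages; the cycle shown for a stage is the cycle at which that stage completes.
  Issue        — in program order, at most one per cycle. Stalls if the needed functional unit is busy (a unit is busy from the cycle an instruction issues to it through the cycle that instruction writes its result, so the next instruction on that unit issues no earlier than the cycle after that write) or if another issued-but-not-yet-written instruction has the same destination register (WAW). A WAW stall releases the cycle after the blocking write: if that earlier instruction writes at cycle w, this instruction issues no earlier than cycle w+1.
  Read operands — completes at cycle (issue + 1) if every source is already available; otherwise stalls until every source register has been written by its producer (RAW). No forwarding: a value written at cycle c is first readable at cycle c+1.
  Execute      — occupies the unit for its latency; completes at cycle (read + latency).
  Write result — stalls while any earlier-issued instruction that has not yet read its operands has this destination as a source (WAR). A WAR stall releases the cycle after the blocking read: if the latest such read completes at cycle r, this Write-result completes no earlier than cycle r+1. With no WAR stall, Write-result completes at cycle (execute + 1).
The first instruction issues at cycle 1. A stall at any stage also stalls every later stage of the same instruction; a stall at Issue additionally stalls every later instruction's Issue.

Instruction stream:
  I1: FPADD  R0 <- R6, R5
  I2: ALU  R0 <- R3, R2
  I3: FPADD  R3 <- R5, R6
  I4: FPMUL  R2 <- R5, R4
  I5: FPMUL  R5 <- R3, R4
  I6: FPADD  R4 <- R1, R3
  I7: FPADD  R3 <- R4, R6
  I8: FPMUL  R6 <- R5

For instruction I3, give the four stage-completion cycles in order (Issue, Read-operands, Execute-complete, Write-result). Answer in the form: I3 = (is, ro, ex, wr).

t=1  I1→FPADD
t=2  I1 RO
t=5  I1 EX
t=6  I1 WR R0
t=7  I2→ALU
t=8  I2 RO · I3→FPADD
t=9  I2 EX · I3 RO · I4→FPMUL
t=10  I2 WR R0 · I4 RO
t=12  I3 EX
t=13  I3 WR R3
t=15  I4 EX
t=16  I4 WR R2
t=17  I5→FPMUL
t=18  I5 RO · I6→FPADD
t=19  I6 RO
t=22  I6 EX
t=23  I5 EX · I6 WR R4
t=24  I5 WR R5 · I7→FPADD
t=25  I7 RO · I8→FPMUL
t=26  I8 RO
t=28  I7 EX
t=29  I7 WR R3
t=31  I8 EX
t=32  I8 WR R6

I3 = (8, 9, 12, 13)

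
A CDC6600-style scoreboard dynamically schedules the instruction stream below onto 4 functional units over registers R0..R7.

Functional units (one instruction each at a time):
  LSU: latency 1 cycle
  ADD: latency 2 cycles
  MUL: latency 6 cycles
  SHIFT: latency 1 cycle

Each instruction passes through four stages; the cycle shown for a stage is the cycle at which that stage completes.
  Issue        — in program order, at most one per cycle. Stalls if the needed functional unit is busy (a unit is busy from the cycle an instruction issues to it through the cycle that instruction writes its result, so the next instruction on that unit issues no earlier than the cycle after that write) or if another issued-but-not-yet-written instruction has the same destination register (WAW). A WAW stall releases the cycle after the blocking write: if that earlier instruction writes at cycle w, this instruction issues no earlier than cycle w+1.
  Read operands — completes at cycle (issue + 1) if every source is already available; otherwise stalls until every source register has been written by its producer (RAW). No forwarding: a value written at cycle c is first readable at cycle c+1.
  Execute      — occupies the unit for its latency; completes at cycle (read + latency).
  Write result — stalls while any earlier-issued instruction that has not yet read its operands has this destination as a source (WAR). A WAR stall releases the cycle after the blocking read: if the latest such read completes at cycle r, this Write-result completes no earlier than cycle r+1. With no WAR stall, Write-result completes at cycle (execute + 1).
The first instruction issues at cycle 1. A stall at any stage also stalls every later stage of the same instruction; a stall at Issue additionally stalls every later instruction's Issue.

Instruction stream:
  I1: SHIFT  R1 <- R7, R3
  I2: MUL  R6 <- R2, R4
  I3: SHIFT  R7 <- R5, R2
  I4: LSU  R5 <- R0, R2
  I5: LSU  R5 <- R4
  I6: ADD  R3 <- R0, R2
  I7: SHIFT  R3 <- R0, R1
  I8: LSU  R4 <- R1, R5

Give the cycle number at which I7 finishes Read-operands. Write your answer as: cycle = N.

cycle = 17

  I1 | 1 | 2 | 3 | 4
  I2 | 2 | 3 | 9 | 10
  I3 | 5 | 6 | 7 | 8   struct: SHIFT busy until I1 writes@4
  I4 | 6 | 7 | 8 | 9
  I5 | 10 | 11 | 12 | 13   struct: LSU busy until I4 writes@9
  I6 | 11 | 12 | 14 | 15
  I7 | 16 | 17 | 18 | 19   WAW R3: wait I6 write@15
  I8 | 17 | 18 | 19 | 20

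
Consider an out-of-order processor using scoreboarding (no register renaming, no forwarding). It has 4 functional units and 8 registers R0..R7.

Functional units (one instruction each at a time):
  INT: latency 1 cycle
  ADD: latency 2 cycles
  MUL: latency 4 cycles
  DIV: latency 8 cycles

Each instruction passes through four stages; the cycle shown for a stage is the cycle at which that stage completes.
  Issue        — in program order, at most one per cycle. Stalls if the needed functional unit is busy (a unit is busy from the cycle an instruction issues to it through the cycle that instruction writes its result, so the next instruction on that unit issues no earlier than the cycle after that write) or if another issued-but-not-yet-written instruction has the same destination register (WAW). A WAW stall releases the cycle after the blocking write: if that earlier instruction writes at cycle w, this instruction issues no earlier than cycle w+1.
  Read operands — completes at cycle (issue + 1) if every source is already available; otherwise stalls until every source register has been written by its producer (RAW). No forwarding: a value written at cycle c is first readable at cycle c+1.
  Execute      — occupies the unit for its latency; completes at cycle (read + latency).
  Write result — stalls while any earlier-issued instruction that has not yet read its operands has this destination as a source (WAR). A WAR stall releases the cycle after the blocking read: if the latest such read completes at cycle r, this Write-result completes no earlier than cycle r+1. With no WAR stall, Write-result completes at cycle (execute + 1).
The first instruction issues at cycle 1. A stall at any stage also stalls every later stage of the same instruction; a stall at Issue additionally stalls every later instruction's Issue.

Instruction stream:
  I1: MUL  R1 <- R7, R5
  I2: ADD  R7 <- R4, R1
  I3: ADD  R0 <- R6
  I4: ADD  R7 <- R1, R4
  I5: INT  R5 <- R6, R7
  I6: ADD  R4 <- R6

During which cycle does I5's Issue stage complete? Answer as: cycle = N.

c1: I1→MUL
c2: I1 RO · I2→ADD
c6: I1 EX
c7: I1 WR R1
c8: I2 RO
c10: I2 EX
c11: I2 WR R7
c12: I3→ADD
c13: I3 RO
c15: I3 EX
c16: I3 WR R0
c17: I4→ADD
c18: I4 RO · I5→INT
c20: I4 EX
c21: I4 WR R7
c22: I5 RO · I6→ADD
c23: I5 EX · I6 RO
c24: I5 WR R5
c25: I6 EX
c26: I6 WR R4

cycle = 18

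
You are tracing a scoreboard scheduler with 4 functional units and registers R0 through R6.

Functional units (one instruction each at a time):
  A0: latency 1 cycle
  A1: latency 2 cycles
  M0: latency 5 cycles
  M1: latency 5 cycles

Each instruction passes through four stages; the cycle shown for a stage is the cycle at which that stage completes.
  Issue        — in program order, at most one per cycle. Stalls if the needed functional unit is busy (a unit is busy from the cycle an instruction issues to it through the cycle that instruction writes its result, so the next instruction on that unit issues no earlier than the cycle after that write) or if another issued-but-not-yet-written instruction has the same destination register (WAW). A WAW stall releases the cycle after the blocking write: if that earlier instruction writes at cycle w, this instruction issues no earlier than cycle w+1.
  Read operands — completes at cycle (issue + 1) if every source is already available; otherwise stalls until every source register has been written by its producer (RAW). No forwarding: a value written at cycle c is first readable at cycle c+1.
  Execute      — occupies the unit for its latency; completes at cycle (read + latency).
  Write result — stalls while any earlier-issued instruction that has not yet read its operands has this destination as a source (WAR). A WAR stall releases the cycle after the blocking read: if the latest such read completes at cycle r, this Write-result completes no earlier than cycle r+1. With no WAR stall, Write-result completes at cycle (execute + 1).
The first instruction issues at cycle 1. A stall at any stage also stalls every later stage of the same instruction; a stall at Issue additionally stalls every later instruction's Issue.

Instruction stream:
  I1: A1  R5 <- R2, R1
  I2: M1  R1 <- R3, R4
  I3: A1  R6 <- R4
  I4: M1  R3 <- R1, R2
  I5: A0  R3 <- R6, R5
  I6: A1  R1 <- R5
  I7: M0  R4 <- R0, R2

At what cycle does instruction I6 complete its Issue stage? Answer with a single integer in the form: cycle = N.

t=1  I1 dispatched to A1
t=2  I1 operands ready, I2 dispatched to M1
t=3  I2 operands ready
t=4  I1 complete
t=5  R5←I1
t=6  I3 dispatched to A1
t=7  I3 operands ready
t=8  I2 complete
t=9  R1←I2, I3 complete
t=10  R6←I3, I4 dispatched to M1
t=11  I4 operands ready
t=16  I4 complete
t=17  R3←I4
t=18  I5 dispatched to A0
t=19  I5 operands ready, I6 dispatched to A1
t=20  I5 complete, I6 operands ready, I7 dispatched to M0
t=21  R3←I5, I7 operands ready
t=22  I6 complete
t=23  R1←I6
t=26  I7 complete
t=27  R4←I7

cycle = 19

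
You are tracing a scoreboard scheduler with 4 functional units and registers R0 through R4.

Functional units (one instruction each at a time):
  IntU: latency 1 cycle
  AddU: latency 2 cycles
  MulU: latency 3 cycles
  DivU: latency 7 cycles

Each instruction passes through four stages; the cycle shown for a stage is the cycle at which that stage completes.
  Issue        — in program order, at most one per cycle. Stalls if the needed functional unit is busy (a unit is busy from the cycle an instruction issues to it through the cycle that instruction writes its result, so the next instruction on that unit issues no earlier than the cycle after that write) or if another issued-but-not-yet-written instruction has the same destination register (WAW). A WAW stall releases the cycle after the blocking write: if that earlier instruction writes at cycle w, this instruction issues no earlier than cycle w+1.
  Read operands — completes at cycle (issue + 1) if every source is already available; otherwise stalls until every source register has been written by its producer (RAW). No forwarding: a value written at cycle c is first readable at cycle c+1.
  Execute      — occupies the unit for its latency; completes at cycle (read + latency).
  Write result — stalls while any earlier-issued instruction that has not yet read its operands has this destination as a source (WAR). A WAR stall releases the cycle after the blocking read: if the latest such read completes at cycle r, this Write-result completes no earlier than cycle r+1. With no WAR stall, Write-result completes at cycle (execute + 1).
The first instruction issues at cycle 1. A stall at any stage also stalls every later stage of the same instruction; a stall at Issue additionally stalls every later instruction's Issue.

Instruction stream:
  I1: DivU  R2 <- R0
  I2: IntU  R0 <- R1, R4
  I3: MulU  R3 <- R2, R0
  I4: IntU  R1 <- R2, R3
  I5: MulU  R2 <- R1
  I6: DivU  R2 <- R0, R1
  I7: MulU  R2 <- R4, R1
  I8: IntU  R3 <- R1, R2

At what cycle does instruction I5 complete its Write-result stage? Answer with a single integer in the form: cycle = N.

[1] I1→DivU
[2] I1 RO | I2→IntU
[3] I2 RO | I3→MulU
[4] I2 EX
[5] I2 WR R0
[6] I4→IntU
[9] I1 EX
[10] I1 WR R2
[11] I3 RO
[14] I3 EX
[15] I3 WR R3
[16] I4 RO | I5→MulU
[17] I4 EX
[18] I4 WR R1
[19] I5 RO
[22] I5 EX
[23] I5 WR R2
[24] I6→DivU
[25] I6 RO
[32] I6 EX
[33] I6 WR R2
[34] I7→MulU
[35] I7 RO | I8→IntU
[38] I7 EX
[39] I7 WR R2
[40] I8 RO
[41] I8 EX
[42] I8 WR R3

cycle = 23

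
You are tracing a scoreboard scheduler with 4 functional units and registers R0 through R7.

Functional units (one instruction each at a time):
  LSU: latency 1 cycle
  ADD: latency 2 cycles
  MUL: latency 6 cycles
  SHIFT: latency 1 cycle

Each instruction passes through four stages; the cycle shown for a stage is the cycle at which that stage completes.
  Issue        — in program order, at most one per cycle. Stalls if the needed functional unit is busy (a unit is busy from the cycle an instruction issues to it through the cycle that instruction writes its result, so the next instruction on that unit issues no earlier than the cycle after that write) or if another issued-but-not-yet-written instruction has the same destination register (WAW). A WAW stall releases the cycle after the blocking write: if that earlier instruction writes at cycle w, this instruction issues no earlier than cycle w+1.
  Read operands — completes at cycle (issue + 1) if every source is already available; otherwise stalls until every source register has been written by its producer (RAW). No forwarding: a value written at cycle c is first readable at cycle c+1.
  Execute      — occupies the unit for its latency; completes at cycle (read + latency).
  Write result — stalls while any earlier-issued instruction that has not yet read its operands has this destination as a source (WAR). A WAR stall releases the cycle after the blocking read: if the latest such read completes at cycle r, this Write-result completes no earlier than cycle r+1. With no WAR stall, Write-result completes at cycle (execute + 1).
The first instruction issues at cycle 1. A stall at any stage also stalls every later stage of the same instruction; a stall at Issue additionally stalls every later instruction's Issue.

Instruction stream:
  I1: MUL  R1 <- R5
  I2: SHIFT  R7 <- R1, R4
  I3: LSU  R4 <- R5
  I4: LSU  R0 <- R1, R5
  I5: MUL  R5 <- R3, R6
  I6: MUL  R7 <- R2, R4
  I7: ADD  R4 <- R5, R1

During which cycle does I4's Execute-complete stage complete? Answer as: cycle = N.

I1  is:1  ro:2  ex:8  wr:9
I2  is:2  ro:10  ex:11  wr:12  — RAW R1: wait I1 write@9
I3  is:3  ro:4  ex:5  wr:11  — WAR R4: wait I2 read@10
I4  is:12  ro:13  ex:14  wr:15  — struct: LSU busy until I3 writes@11
I5  is:13  ro:14  ex:20  wr:21
I6  is:22  ro:23  ex:29  wr:30  — struct: MUL busy until I5 writes@21
I7  is:23  ro:24  ex:26  wr:27

cycle = 14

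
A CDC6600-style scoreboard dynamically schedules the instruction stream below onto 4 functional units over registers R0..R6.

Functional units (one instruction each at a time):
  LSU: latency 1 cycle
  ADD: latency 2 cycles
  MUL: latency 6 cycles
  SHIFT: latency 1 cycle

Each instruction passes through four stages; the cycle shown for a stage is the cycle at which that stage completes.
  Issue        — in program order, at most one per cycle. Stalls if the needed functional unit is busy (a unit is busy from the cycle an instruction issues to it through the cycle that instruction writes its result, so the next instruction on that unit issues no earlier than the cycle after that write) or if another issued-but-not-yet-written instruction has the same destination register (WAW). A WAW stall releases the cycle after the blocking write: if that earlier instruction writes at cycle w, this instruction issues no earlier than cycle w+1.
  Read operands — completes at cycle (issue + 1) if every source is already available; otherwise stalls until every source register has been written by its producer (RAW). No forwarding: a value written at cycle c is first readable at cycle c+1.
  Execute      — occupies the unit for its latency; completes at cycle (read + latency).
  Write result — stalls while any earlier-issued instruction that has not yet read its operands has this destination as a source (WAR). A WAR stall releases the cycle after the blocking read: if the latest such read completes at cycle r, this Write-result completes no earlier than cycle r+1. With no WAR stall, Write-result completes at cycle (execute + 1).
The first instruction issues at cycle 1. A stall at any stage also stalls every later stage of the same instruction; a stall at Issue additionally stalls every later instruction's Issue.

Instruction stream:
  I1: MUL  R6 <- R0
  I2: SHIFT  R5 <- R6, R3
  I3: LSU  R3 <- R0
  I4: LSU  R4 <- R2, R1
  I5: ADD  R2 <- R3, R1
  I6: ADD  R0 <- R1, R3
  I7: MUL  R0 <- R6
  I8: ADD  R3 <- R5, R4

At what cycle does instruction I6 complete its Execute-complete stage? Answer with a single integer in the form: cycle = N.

[1] I1 dispatched to MUL
[2] I1 operands ready | I2 dispatched to SHIFT
[3] I3 dispatched to LSU
[4] I3 operands ready
[5] I3 complete
[8] I1 complete
[9] R6←I1
[10] I2 operands ready
[11] I2 complete | R3←I3
[12] R5←I2 | I4 dispatched to LSU
[13] I4 operands ready | I5 dispatched to ADD
[14] I4 complete | I5 operands ready
[15] R4←I4
[16] I5 complete
[17] R2←I5
[18] I6 dispatched to ADD
[19] I6 operands ready
[21] I6 complete
[22] R0←I6
[23] I7 dispatched to MUL
[24] I7 operands ready | I8 dispatched to ADD
[25] I8 operands ready
[27] I8 complete
[28] R3←I8
[30] I7 complete
[31] R0←I7

cycle = 21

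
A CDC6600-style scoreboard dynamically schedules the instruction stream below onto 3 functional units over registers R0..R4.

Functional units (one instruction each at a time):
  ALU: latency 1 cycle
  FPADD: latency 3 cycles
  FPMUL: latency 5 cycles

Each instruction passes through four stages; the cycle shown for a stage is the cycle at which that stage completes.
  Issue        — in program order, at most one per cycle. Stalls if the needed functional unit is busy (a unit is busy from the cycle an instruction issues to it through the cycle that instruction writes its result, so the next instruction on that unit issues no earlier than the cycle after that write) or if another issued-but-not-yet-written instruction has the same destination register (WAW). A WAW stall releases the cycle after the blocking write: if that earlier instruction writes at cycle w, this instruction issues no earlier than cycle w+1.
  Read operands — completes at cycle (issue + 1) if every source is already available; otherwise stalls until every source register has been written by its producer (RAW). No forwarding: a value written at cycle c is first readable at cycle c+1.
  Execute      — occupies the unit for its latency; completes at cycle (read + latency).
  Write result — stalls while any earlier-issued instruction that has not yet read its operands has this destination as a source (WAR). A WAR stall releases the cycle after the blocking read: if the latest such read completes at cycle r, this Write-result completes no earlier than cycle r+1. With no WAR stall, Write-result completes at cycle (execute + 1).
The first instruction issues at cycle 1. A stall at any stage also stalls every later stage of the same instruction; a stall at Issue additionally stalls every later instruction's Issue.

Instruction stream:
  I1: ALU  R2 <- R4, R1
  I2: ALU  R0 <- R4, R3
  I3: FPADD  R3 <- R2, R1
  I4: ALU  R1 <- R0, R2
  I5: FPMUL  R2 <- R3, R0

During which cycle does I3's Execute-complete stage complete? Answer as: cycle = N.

cycle = 10

I1: IS=1 RO=2 EX=3 WR=4
I2: IS=5 RO=6 EX=7 WR=8  [struct: ALU busy until I1 writes@4]
I3: IS=6 RO=7 EX=10 WR=11
I4: IS=9 RO=10 EX=11 WR=12  [struct: ALU busy until I2 writes@8]
I5: IS=10 RO=12 EX=17 WR=18  [RAW R3: wait I3 write@11]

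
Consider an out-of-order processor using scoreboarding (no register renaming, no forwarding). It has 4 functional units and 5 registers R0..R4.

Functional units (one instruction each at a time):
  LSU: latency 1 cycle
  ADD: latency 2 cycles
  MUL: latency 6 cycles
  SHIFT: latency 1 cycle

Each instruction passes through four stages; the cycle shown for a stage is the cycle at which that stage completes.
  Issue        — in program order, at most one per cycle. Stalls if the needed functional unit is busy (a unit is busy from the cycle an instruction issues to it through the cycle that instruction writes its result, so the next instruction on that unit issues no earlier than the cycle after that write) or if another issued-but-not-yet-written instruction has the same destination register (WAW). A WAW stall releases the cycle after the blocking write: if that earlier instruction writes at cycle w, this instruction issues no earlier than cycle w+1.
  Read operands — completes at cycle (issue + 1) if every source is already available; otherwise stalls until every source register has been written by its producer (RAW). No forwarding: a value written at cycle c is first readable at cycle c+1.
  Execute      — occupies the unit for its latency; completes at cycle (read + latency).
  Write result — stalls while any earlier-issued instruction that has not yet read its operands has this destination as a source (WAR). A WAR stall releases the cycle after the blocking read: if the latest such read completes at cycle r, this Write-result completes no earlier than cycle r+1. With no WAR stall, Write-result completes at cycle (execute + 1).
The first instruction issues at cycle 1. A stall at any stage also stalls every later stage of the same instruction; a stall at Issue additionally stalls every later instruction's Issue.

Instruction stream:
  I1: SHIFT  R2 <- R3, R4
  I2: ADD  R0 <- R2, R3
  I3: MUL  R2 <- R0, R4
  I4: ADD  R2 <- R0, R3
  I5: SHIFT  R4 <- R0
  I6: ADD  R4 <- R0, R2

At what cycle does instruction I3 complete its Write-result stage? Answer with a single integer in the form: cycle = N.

cycle 1: issue I1 (SHIFT)
cycle 2: I1 read-ops | issue I2 (ADD)
cycle 3: I1 finished on SHIFT
cycle 4: I1→R2
cycle 5: I2 read-ops | issue I3 (MUL)
cycle 7: I2 finished on ADD
cycle 8: I2→R0
cycle 9: I3 read-ops
cycle 15: I3 finished on MUL
cycle 16: I3→R2
cycle 17: issue I4 (ADD)
cycle 18: I4 read-ops | issue I5 (SHIFT)
cycle 19: I5 read-ops
cycle 20: I4 finished on ADD | I5 finished on SHIFT
cycle 21: I4→R2 | I5→R4
cycle 22: issue I6 (ADD)
cycle 23: I6 read-ops
cycle 25: I6 finished on ADD
cycle 26: I6→R4

cycle = 16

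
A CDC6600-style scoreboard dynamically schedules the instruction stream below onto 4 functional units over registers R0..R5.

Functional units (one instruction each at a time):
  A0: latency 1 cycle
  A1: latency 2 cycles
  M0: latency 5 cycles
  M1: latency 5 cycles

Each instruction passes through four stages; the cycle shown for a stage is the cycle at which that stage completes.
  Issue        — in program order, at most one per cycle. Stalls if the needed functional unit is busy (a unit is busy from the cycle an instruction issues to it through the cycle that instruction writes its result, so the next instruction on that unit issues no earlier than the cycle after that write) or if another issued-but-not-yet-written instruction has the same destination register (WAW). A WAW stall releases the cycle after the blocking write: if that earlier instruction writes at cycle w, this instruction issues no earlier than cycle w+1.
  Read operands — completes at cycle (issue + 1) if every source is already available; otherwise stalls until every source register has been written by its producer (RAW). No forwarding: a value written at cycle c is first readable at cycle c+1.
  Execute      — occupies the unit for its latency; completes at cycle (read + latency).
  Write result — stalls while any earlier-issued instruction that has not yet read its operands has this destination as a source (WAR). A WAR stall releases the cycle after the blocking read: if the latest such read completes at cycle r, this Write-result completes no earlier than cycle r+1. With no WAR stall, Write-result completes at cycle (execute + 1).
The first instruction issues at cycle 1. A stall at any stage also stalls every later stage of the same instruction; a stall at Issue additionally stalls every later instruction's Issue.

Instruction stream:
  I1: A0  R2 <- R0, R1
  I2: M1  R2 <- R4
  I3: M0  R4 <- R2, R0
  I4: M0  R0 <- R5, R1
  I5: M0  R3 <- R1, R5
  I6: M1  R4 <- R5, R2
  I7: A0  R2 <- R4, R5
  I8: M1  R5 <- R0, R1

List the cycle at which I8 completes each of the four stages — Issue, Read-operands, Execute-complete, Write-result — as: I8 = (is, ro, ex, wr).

I8 = (37, 38, 43, 44)

cycle 1: issue I1 (A0)
cycle 2: I1 read-ops
cycle 3: I1 finished on A0
cycle 4: I1→R2
cycle 5: issue I2 (M1)
cycle 6: I2 read-ops | issue I3 (M0)
cycle 11: I2 finished on M1
cycle 12: I2→R2
cycle 13: I3 read-ops
cycle 18: I3 finished on M0
cycle 19: I3→R4
cycle 20: issue I4 (M0)
cycle 21: I4 read-ops
cycle 26: I4 finished on M0
cycle 27: I4→R0
cycle 28: issue I5 (M0)
cycle 29: I5 read-ops | issue I6 (M1)
cycle 30: I6 read-ops | issue I7 (A0)
cycle 34: I5 finished on M0
cycle 35: I5→R3 | I6 finished on M1
cycle 36: I6→R4
cycle 37: I7 read-ops | issue I8 (M1)
cycle 38: I7 finished on A0 | I8 read-ops
cycle 39: I7→R2
cycle 43: I8 finished on M1
cycle 44: I8→R5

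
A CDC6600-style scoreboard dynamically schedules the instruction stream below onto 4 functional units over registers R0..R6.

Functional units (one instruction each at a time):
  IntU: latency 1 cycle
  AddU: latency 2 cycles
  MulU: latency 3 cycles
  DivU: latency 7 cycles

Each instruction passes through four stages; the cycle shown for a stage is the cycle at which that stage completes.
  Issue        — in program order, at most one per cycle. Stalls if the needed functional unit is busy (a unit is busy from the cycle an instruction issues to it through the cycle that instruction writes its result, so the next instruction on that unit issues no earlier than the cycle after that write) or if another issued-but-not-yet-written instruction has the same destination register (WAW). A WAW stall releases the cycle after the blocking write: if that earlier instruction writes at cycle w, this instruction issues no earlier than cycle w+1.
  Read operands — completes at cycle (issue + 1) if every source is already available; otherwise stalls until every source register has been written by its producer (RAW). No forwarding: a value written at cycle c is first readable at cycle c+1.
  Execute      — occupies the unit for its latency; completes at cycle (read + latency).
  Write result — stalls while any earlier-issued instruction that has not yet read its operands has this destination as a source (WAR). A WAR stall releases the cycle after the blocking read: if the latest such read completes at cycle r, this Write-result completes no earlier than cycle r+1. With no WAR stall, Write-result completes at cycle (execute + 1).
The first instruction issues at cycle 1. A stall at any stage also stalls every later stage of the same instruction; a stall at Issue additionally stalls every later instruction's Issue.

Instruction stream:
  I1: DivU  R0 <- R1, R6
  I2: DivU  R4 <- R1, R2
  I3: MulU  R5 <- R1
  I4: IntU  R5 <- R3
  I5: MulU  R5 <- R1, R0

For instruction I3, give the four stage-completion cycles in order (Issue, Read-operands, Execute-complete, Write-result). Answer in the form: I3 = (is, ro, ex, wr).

[1] I1 dispatched to DivU
[2] I1 operands ready
[9] I1 complete
[10] R0←I1
[11] I2 dispatched to DivU
[12] I2 operands ready | I3 dispatched to MulU
[13] I3 operands ready
[16] I3 complete
[17] R5←I3
[18] I4 dispatched to IntU
[19] I2 complete | I4 operands ready
[20] R4←I2 | I4 complete
[21] R5←I4
[22] I5 dispatched to MulU
[23] I5 operands ready
[26] I5 complete
[27] R5←I5

I3 = (12, 13, 16, 17)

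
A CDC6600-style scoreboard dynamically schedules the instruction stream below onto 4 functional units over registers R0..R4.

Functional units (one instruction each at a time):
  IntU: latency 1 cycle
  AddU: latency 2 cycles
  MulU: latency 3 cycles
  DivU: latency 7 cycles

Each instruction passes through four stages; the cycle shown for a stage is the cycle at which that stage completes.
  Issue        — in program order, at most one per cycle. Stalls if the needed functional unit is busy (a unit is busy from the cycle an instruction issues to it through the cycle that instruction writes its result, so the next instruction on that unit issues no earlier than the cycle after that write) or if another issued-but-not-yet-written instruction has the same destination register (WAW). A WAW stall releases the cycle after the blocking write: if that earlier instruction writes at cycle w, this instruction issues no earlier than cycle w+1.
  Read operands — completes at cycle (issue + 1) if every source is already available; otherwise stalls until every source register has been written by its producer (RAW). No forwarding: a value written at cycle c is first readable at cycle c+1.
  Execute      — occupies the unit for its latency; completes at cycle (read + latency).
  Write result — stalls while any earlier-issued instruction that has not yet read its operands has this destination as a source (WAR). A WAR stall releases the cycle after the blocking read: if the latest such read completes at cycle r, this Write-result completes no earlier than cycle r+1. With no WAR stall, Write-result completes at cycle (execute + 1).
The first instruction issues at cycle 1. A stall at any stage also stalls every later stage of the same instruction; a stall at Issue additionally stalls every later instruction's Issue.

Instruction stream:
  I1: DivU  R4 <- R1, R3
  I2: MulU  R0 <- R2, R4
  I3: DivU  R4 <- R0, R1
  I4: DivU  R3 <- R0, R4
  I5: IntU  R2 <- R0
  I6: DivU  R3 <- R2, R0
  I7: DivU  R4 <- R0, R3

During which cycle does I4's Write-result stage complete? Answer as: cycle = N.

cycle = 34

  I1 | 1 | 2 | 9 | 10
  I2 | 2 | 11 | 14 | 15   RAW R4: wait I1 write@10
  I3 | 11 | 16 | 23 | 24   struct: DivU busy until I1 writes@10 · RAW R0: wait I2 write@15
  I4 | 25 | 26 | 33 | 34   struct: DivU busy until I3 writes@24
  I5 | 26 | 27 | 28 | 29
  I6 | 35 | 36 | 43 | 44   struct: DivU busy until I4 writes@34
  I7 | 45 | 46 | 53 | 54   struct: DivU busy until I6 writes@44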